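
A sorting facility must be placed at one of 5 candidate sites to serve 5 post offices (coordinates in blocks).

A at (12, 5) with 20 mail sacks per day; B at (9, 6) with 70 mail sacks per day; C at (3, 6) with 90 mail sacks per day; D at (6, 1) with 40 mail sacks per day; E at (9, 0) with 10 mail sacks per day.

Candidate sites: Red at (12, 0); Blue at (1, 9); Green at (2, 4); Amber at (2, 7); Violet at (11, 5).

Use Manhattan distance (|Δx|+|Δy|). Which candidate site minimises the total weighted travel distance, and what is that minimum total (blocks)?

Total weighted distance at each candidate:
  Red (12, 0): total = 2390
  Blue (1, 9): total = 2210
  Green (2, 4): total = 1510
  Amber (2, 7): total = 1520
  Violet (11, 5): total = 1470
Minimum is at Violet with total 1470 blocks.

Violet, total 1470 blocks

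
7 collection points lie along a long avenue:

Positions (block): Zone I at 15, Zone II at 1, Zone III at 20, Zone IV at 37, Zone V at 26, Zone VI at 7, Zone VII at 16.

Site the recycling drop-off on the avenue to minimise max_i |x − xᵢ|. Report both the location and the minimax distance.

location 19, max distance 18

The 1-center on a line is the midpoint of the two extreme points: leftmost at 1, rightmost at 37.
Optimal location = (1 + 37)/2 = 19; maximum distance = (37 − 1)/2 = 18.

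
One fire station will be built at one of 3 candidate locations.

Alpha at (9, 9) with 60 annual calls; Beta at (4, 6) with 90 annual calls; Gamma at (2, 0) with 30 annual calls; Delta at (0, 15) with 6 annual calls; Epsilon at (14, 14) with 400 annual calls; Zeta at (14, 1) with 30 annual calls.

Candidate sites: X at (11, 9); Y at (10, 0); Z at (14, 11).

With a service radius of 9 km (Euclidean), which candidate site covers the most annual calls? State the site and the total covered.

X, covering 580

Coverage radius r = 9 km; a point is covered iff (Δx)²+(Δy)² ≤ 9² = 81.
  X (11, 9): covers {Alpha, Beta, Epsilon, Zeta} → 580
  Y (10, 0): covers {Beta, Gamma, Zeta} → 150
  Z (14, 11): covers {Alpha, Epsilon} → 460
Maximum coverage at X: 580 annual calls.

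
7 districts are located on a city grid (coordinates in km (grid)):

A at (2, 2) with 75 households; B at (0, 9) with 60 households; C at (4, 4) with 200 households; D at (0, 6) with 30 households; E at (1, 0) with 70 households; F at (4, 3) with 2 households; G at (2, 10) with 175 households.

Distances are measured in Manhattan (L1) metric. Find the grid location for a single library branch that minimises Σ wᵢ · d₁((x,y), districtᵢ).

(2, 4)

Manhattan distance separates: Σwᵢ(|x−xᵢ|+|y−yᵢ|) = Σwᵢ|x−xᵢ| + Σwᵢ|y−yᵢ|, so x and y are optimised independently as 1-D weighted medians.
Total weight W = 612; half = 306.
x-coordinate, sorted with cumulative weight:
  x=0 (B, w=60) cum 60
  x=0 (D, w=30) cum 90
  x=1 (E, w=70) cum 160
  x=2 (A, w=75) cum 235
  x=2 (G, w=175) cum 410  ← median
  x=4 (C, w=200) cum 610
  x=4 (F, w=2) cum 612
⇒ x* = 2
y-coordinate, sorted with cumulative weight:
  y=0 (E, w=70) cum 70
  y=2 (A, w=75) cum 145
  y=3 (F, w=2) cum 147
  y=4 (C, w=200) cum 347  ← median
  y=6 (D, w=30) cum 377
  y=9 (B, w=60) cum 437
  y=10 (G, w=175) cum 612
⇒ y* = 4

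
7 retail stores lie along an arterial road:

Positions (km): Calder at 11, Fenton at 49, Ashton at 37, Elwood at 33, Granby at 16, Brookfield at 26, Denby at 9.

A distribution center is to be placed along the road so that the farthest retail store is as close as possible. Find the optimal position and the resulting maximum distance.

The 1-center on a line is the midpoint of the two extreme points: leftmost at 9, rightmost at 49.
Optimal location = (9 + 49)/2 = 29; maximum distance = (49 − 9)/2 = 20.

location 29, max distance 20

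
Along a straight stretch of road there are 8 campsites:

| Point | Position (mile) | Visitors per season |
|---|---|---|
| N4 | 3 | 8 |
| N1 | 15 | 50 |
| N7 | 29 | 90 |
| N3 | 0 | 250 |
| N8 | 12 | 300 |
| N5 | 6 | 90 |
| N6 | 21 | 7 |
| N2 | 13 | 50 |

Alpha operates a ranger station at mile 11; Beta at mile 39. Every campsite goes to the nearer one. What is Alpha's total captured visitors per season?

755

The indifferent point is the midpoint (11+39)/2 = 25; campsites left of it (closer to Alpha at 11) go to Alpha, those right go to Beta.
  N3 at 0 (w=250) → Alpha
  N4 at 3 (w=8) → Alpha
  N5 at 6 (w=90) → Alpha
  N8 at 12 (w=300) → Alpha
  N2 at 13 (w=50) → Alpha
  N1 at 15 (w=50) → Alpha
  N6 at 21 (w=7) → Alpha
  N7 at 29 (w=90) → Beta
Alpha captures 755; Beta captures 90.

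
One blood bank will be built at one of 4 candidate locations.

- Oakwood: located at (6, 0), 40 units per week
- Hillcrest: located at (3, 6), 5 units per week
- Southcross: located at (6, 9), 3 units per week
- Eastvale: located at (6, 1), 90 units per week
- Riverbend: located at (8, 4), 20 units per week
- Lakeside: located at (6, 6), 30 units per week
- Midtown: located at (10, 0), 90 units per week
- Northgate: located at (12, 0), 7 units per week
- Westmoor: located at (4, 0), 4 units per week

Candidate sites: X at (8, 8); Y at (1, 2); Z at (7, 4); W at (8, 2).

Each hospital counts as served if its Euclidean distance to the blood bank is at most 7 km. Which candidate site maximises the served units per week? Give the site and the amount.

Coverage radius r = 7 km; a point is covered iff (Δx)²+(Δy)² ≤ 7² = 49.
  X (8, 8): covers {Hillcrest, Southcross, Riverbend, Lakeside} → 58
  Y (1, 2): covers {Oakwood, Hillcrest, Eastvale, Lakeside, Westmoor} → 169
  Z (7, 4): covers {Oakwood, Hillcrest, Southcross, Eastvale, Riverbend, Lakeside, Midtown, Northgate, Westmoor} → 289
  W (8, 2): covers {Oakwood, Hillcrest, Eastvale, Riverbend, Lakeside, Midtown, Northgate, Westmoor} → 286
Maximum coverage at Z: 289 units per week.

Z, covering 289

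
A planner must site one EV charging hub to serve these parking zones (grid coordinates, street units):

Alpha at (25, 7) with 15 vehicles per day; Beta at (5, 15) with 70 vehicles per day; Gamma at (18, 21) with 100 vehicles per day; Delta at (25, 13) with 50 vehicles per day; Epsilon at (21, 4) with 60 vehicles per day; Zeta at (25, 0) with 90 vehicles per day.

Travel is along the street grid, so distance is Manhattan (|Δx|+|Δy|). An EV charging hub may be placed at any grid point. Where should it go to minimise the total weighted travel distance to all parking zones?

(21, 13)

Manhattan distance separates: Σwᵢ(|x−xᵢ|+|y−yᵢ|) = Σwᵢ|x−xᵢ| + Σwᵢ|y−yᵢ|, so x and y are optimised independently as 1-D weighted medians.
Total weight W = 385; half = 192.5.
x-coordinate, sorted with cumulative weight:
  x=5 (Beta, w=70) cum 70
  x=18 (Gamma, w=100) cum 170
  x=21 (Epsilon, w=60) cum 230  ← median
  x=25 (Alpha, w=15) cum 245
  x=25 (Delta, w=50) cum 295
  x=25 (Zeta, w=90) cum 385
⇒ x* = 21
y-coordinate, sorted with cumulative weight:
  y=0 (Zeta, w=90) cum 90
  y=4 (Epsilon, w=60) cum 150
  y=7 (Alpha, w=15) cum 165
  y=13 (Delta, w=50) cum 215  ← median
  y=15 (Beta, w=70) cum 285
  y=21 (Gamma, w=100) cum 385
⇒ y* = 13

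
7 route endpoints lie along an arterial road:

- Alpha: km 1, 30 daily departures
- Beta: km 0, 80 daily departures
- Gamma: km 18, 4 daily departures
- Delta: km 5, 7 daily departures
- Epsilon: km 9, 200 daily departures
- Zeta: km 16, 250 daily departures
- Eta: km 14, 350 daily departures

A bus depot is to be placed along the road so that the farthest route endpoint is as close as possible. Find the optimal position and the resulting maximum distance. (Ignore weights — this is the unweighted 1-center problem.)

location 9, max distance 9

The 1-center on a line is the midpoint of the two extreme points: leftmost at 0, rightmost at 18.
Optimal location = (0 + 18)/2 = 9; maximum distance = (18 − 0)/2 = 9.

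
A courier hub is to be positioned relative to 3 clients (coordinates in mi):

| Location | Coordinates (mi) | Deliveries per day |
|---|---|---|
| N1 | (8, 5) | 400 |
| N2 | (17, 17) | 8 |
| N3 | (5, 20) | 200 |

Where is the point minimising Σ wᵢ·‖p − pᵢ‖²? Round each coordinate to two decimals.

The minimiser of Σwᵢ‖p−pᵢ‖² is the weighted centroid p* = (Σwᵢpᵢ)/(Σwᵢ).
Σwᵢ = 608.
Σwᵢxᵢ = 400·8 + 8·17 + 200·5 = 4336.
Σwᵢyᵢ = 400·5 + 8·17 + 200·20 = 6136.
x* = 4336/608 = 7.13, y* = 6136/608 = 10.09.

(7.13, 10.09)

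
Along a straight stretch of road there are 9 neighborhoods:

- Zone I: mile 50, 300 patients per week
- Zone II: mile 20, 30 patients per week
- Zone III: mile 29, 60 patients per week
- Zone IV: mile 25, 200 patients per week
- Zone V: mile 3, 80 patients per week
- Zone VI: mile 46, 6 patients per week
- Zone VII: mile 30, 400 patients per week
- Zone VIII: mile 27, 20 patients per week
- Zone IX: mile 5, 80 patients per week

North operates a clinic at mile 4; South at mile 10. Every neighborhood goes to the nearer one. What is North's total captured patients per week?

160

The indifferent point is the midpoint (4+10)/2 = 7; neighborhoods left of it (closer to North at 4) go to North, those right go to South.
  Zone V at 3 (w=80) → North
  Zone IX at 5 (w=80) → North
  Zone II at 20 (w=30) → South
  Zone IV at 25 (w=200) → South
  Zone VIII at 27 (w=20) → South
  Zone III at 29 (w=60) → South
  Zone VII at 30 (w=400) → South
  Zone VI at 46 (w=6) → South
  Zone I at 50 (w=300) → South
North captures 160; South captures 1016.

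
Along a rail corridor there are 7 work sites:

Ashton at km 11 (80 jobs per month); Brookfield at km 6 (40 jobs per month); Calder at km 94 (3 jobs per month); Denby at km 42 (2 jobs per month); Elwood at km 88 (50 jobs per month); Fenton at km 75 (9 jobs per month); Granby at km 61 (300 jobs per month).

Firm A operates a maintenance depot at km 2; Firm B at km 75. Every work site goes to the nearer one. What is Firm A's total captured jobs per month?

The indifferent point is the midpoint (2+75)/2 = 38.5; work sites left of it (closer to Firm A at 2) go to Firm A, those right go to Firm B.
  Brookfield at 6 (w=40) → Firm A
  Ashton at 11 (w=80) → Firm A
  Denby at 42 (w=2) → Firm B
  Granby at 61 (w=300) → Firm B
  Fenton at 75 (w=9) → Firm B
  Elwood at 88 (w=50) → Firm B
  Calder at 94 (w=3) → Firm B
Firm A captures 120; Firm B captures 364.

120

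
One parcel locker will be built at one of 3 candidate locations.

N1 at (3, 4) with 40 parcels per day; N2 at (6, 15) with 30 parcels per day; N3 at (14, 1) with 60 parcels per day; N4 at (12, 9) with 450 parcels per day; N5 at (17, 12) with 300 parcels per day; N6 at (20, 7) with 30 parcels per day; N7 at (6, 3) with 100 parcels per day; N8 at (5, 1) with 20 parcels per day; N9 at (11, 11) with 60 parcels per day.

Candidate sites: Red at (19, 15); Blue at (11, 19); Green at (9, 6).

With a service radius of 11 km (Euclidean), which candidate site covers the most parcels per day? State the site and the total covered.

Coverage radius r = 11 km; a point is covered iff (Δx)²+(Δy)² ≤ 11² = 121.
  Red (19, 15): covers {N4, N5, N6, N9} → 840
  Blue (11, 19): covers {N2, N4, N5, N9} → 840
  Green (9, 6): covers {N1, N2, N3, N4, N5, N7, N8, N9} → 1060
Maximum coverage at Green: 1060 parcels per day.

Green, covering 1060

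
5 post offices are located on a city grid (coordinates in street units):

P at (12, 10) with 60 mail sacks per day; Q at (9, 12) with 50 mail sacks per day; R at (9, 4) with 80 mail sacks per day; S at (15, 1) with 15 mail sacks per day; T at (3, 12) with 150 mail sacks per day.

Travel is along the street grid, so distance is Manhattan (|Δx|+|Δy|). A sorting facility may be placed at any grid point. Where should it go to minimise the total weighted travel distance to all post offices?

(9, 12)

Manhattan distance separates: Σwᵢ(|x−xᵢ|+|y−yᵢ|) = Σwᵢ|x−xᵢ| + Σwᵢ|y−yᵢ|, so x and y are optimised independently as 1-D weighted medians.
Total weight W = 355; half = 177.5.
x-coordinate, sorted with cumulative weight:
  x=3 (T, w=150) cum 150
  x=9 (Q, w=50) cum 200  ← median
  x=9 (R, w=80) cum 280
  x=12 (P, w=60) cum 340
  x=15 (S, w=15) cum 355
⇒ x* = 9
y-coordinate, sorted with cumulative weight:
  y=1 (S, w=15) cum 15
  y=4 (R, w=80) cum 95
  y=10 (P, w=60) cum 155
  y=12 (Q, w=50) cum 205  ← median
  y=12 (T, w=150) cum 355
⇒ y* = 12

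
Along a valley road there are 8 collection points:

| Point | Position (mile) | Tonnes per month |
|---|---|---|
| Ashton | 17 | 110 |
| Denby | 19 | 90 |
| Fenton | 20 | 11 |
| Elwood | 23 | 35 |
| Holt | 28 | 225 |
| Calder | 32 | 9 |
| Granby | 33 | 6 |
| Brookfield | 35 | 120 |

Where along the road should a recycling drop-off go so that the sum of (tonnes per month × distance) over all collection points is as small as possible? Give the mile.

For a sum of weighted absolute distances on a line, the optimum is the weighted median (not the mean). Total weight W = 606; half-weight = 303.
Sort by position and accumulate weight:
  mile 17 (Ashton, w=110) → cum 110
  mile 19 (Denby, w=90) → cum 200
  mile 20 (Fenton, w=11) → cum 211
  mile 23 (Elwood, w=35) → cum 246
  mile 28 (Holt, w=225) → cum 471  ≥ 303 → median here
  mile 32 (Calder, w=9) → cum 480
  mile 33 (Granby, w=6) → cum 486
  mile 35 (Brookfield, w=120) → cum 606
Optimal location: mile 28.

x = 28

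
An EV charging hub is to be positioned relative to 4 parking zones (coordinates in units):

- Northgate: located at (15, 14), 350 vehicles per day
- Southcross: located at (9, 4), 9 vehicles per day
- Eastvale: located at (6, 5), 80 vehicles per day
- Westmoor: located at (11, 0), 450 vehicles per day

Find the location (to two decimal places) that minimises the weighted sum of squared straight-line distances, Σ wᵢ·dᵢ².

(12.10, 6.00)

The minimiser of Σwᵢ‖p−pᵢ‖² is the weighted centroid p* = (Σwᵢpᵢ)/(Σwᵢ).
Σwᵢ = 889.
Σwᵢxᵢ = 350·15 + 9·9 + 80·6 + 450·11 = 10761.
Σwᵢyᵢ = 350·14 + 9·4 + 80·5 + 450·0 = 5336.
x* = 10761/889 = 12.10, y* = 5336/889 = 6.00.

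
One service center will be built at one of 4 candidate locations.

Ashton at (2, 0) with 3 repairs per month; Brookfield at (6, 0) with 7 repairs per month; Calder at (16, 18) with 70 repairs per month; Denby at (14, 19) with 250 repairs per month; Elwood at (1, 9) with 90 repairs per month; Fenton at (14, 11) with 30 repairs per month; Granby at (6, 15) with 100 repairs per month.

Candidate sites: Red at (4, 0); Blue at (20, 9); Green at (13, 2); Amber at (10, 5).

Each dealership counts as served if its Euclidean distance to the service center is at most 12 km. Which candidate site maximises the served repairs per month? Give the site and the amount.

Blue, covering 350

Coverage radius r = 12 km; a point is covered iff (Δx)²+(Δy)² ≤ 12² = 144.
  Red (4, 0): covers {Ashton, Brookfield, Elwood} → 100
  Blue (20, 9): covers {Calder, Denby, Fenton} → 350
  Green (13, 2): covers {Ashton, Brookfield, Fenton} → 40
  Amber (10, 5): covers {Ashton, Brookfield, Elwood, Fenton, Granby} → 230
Maximum coverage at Blue: 350 repairs per month.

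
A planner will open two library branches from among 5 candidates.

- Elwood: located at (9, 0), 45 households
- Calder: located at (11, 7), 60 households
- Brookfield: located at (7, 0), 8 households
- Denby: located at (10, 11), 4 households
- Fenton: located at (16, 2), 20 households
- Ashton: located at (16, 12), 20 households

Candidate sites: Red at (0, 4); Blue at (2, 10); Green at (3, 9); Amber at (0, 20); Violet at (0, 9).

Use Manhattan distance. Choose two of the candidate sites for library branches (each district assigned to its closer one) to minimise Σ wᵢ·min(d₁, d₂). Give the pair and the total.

Evaluate every pair (each demand assigned to the nearer of the two):
  {Red, Green}: total = 1989
  {Red, Blue}: total = 2109
  {Blue, Green}: total = 2135
  {Green, Amber}: total = 2135
  {Green, Violet}: total = 2135
  {Red, Violet}: total = 2241
  {Blue, Amber}: total = 2401
  {Blue, Violet}: total = 2401
  {Red, Amber}: total = 2421
  {Amber, Violet}: total = 2606
Best pair: {Red, Green} with total 1989.

{Red, Green}, total 1989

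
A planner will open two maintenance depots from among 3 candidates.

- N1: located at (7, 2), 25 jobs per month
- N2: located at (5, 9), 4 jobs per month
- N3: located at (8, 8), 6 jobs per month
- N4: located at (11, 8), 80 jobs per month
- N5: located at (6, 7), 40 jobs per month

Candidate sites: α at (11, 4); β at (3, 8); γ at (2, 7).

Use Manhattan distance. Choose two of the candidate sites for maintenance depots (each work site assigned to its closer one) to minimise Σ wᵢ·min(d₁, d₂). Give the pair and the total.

{α, β}, total 672

Evaluate every pair (each demand assigned to the nearer of the two):
  {α, β}: total = 672
  {α, γ}: total = 692
  {β, γ}: total = 1092
Best pair: {α, β} with total 672.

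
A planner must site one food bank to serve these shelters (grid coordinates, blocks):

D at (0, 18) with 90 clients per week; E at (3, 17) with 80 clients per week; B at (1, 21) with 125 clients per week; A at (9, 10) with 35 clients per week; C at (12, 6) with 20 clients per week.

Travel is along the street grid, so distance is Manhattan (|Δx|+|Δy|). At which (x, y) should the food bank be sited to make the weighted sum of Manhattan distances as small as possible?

(1, 18)

Manhattan distance separates: Σwᵢ(|x−xᵢ|+|y−yᵢ|) = Σwᵢ|x−xᵢ| + Σwᵢ|y−yᵢ|, so x and y are optimised independently as 1-D weighted medians.
Total weight W = 350; half = 175.
x-coordinate, sorted with cumulative weight:
  x=0 (D, w=90) cum 90
  x=1 (B, w=125) cum 215  ← median
  x=3 (E, w=80) cum 295
  x=9 (A, w=35) cum 330
  x=12 (C, w=20) cum 350
⇒ x* = 1
y-coordinate, sorted with cumulative weight:
  y=6 (C, w=20) cum 20
  y=10 (A, w=35) cum 55
  y=17 (E, w=80) cum 135
  y=18 (D, w=90) cum 225  ← median
  y=21 (B, w=125) cum 350
⇒ y* = 18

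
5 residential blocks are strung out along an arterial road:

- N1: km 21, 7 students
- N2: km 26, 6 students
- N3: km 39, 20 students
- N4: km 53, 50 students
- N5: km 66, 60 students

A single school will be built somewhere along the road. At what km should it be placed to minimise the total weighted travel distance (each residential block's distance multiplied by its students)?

x = 53

For a sum of weighted absolute distances on a line, the optimum is the weighted median (not the mean). Total weight W = 143; half-weight = 71.5.
Sort by position and accumulate weight:
  km 21 (N1, w=7) → cum 7
  km 26 (N2, w=6) → cum 13
  km 39 (N3, w=20) → cum 33
  km 53 (N4, w=50) → cum 83  ≥ 71.5 → median here
  km 66 (N5, w=60) → cum 143
Optimal location: km 53.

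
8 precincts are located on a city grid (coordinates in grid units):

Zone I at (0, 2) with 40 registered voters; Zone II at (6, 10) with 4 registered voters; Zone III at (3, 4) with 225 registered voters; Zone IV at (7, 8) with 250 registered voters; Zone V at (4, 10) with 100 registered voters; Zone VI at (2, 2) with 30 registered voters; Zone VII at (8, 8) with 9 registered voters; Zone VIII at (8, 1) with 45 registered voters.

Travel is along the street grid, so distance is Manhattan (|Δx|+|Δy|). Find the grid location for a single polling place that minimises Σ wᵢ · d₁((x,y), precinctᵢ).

(4, 8)

Manhattan distance separates: Σwᵢ(|x−xᵢ|+|y−yᵢ|) = Σwᵢ|x−xᵢ| + Σwᵢ|y−yᵢ|, so x and y are optimised independently as 1-D weighted medians.
Total weight W = 703; half = 351.5.
x-coordinate, sorted with cumulative weight:
  x=0 (Zone I, w=40) cum 40
  x=2 (Zone VI, w=30) cum 70
  x=3 (Zone III, w=225) cum 295
  x=4 (Zone V, w=100) cum 395  ← median
  x=6 (Zone II, w=4) cum 399
  x=7 (Zone IV, w=250) cum 649
  x=8 (Zone VII, w=9) cum 658
  x=8 (Zone VIII, w=45) cum 703
⇒ x* = 4
y-coordinate, sorted with cumulative weight:
  y=1 (Zone VIII, w=45) cum 45
  y=2 (Zone I, w=40) cum 85
  y=2 (Zone VI, w=30) cum 115
  y=4 (Zone III, w=225) cum 340
  y=8 (Zone IV, w=250) cum 590  ← median
  y=8 (Zone VII, w=9) cum 599
  y=10 (Zone II, w=4) cum 603
  y=10 (Zone V, w=100) cum 703
⇒ y* = 8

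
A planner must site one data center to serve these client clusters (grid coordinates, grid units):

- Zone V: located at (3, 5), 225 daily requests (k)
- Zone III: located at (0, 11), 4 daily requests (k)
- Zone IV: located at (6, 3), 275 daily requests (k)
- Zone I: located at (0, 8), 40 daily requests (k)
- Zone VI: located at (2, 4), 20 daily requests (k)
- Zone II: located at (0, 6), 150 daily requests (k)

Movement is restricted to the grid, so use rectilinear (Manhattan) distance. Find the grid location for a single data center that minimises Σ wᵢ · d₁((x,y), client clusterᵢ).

Manhattan distance separates: Σwᵢ(|x−xᵢ|+|y−yᵢ|) = Σwᵢ|x−xᵢ| + Σwᵢ|y−yᵢ|, so x and y are optimised independently as 1-D weighted medians.
Total weight W = 714; half = 357.
x-coordinate, sorted with cumulative weight:
  x=0 (Zone III, w=4) cum 4
  x=0 (Zone I, w=40) cum 44
  x=0 (Zone II, w=150) cum 194
  x=2 (Zone VI, w=20) cum 214
  x=3 (Zone V, w=225) cum 439  ← median
  x=6 (Zone IV, w=275) cum 714
⇒ x* = 3
y-coordinate, sorted with cumulative weight:
  y=3 (Zone IV, w=275) cum 275
  y=4 (Zone VI, w=20) cum 295
  y=5 (Zone V, w=225) cum 520  ← median
  y=6 (Zone II, w=150) cum 670
  y=8 (Zone I, w=40) cum 710
  y=11 (Zone III, w=4) cum 714
⇒ y* = 5

(3, 5)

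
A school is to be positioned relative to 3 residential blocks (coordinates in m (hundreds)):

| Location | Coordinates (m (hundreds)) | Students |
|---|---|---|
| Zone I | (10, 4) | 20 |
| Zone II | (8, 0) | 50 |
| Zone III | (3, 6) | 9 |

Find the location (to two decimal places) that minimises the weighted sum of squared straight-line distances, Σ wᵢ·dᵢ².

(7.94, 1.70)

The minimiser of Σwᵢ‖p−pᵢ‖² is the weighted centroid p* = (Σwᵢpᵢ)/(Σwᵢ).
Σwᵢ = 79.
Σwᵢxᵢ = 20·10 + 50·8 + 9·3 = 627.
Σwᵢyᵢ = 20·4 + 50·0 + 9·6 = 134.
x* = 627/79 = 7.94, y* = 134/79 = 1.70.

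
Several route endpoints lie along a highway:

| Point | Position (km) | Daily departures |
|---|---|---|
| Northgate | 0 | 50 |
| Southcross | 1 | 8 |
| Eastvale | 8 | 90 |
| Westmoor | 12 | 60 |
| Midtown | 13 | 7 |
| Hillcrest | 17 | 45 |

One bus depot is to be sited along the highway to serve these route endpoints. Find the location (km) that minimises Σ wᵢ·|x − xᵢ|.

x = 8

For a sum of weighted absolute distances on a line, the optimum is the weighted median (not the mean). Total weight W = 260; half-weight = 130.
Sort by position and accumulate weight:
  km 0 (Northgate, w=50) → cum 50
  km 1 (Southcross, w=8) → cum 58
  km 8 (Eastvale, w=90) → cum 148  ≥ 130 → median here
  km 12 (Westmoor, w=60) → cum 208
  km 13 (Midtown, w=7) → cum 215
  km 17 (Hillcrest, w=45) → cum 260
Optimal location: km 8.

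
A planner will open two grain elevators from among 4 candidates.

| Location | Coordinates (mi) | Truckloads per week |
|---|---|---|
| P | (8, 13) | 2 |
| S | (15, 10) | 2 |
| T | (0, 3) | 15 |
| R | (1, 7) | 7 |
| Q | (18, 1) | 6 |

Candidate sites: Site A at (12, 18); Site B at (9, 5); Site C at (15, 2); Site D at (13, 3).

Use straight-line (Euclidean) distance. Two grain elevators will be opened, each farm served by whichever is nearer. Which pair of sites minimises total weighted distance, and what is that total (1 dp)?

{Site B, Site C}, total 246.7

Evaluate every pair (each demand assigned to the nearer of the two):
  {Site B, Site C}: total = 246.7
  {Site B, Site D}: total = 259.0
  {Site A, Site B}: total = 283.5
  {Site C, Site D}: total = 339.4
  {Site A, Site D}: total = 343.2
  {Site A, Site C}: total = 377.3
Best pair: {Site B, Site C} with total 246.7.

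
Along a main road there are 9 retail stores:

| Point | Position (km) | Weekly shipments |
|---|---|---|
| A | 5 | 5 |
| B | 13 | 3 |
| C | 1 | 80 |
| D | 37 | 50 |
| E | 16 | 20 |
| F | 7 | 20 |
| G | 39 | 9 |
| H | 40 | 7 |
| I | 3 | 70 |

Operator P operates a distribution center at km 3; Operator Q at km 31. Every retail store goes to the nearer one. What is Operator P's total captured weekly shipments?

The indifferent point is the midpoint (3+31)/2 = 17; retail stores left of it (closer to Operator P at 3) go to Operator P, those right go to Operator Q.
  C at 1 (w=80) → Operator P
  I at 3 (w=70) → Operator P
  A at 5 (w=5) → Operator P
  F at 7 (w=20) → Operator P
  B at 13 (w=3) → Operator P
  E at 16 (w=20) → Operator P
  D at 37 (w=50) → Operator Q
  G at 39 (w=9) → Operator Q
  H at 40 (w=7) → Operator Q
Operator P captures 198; Operator Q captures 66.

198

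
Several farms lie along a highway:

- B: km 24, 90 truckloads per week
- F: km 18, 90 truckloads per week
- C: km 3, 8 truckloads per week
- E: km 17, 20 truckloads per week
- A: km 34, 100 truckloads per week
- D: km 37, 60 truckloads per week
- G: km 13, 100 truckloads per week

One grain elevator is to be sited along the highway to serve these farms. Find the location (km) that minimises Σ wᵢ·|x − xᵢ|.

x = 24

For a sum of weighted absolute distances on a line, the optimum is the weighted median (not the mean). Total weight W = 468; half-weight = 234.
Sort by position and accumulate weight:
  km 3 (C, w=8) → cum 8
  km 13 (G, w=100) → cum 108
  km 17 (E, w=20) → cum 128
  km 18 (F, w=90) → cum 218
  km 24 (B, w=90) → cum 308  ≥ 234 → median here
  km 34 (A, w=100) → cum 408
  km 37 (D, w=60) → cum 468
Optimal location: km 24.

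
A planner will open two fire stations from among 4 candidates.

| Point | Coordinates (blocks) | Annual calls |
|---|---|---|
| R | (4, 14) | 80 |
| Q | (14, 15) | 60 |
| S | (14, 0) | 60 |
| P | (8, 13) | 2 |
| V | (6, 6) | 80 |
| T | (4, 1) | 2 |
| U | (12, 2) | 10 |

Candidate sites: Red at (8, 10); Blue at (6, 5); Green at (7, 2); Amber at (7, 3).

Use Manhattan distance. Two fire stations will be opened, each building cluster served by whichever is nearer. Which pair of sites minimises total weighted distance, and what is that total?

{Red, Blue}, total 2268

Evaluate every pair (each demand assigned to the nearer of the two):
  {Red, Blue}: total = 2268
  {Red, Amber}: total = 2296
  {Red, Green}: total = 2304
  {Blue, Green}: total = 2658
  {Blue, Amber}: total = 2730
  {Green, Amber}: total = 3200
Best pair: {Red, Blue} with total 2268.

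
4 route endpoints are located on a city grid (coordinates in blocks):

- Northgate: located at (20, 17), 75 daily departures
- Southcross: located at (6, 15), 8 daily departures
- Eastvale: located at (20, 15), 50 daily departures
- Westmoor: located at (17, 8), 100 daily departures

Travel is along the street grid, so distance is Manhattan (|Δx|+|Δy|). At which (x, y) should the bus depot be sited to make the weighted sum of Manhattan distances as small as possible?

Manhattan distance separates: Σwᵢ(|x−xᵢ|+|y−yᵢ|) = Σwᵢ|x−xᵢ| + Σwᵢ|y−yᵢ|, so x and y are optimised independently as 1-D weighted medians.
Total weight W = 233; half = 116.5.
x-coordinate, sorted with cumulative weight:
  x=6 (Southcross, w=8) cum 8
  x=17 (Westmoor, w=100) cum 108
  x=20 (Northgate, w=75) cum 183  ← median
  x=20 (Eastvale, w=50) cum 233
⇒ x* = 20
y-coordinate, sorted with cumulative weight:
  y=8 (Westmoor, w=100) cum 100
  y=15 (Southcross, w=8) cum 108
  y=15 (Eastvale, w=50) cum 158  ← median
  y=17 (Northgate, w=75) cum 233
⇒ y* = 15

(20, 15)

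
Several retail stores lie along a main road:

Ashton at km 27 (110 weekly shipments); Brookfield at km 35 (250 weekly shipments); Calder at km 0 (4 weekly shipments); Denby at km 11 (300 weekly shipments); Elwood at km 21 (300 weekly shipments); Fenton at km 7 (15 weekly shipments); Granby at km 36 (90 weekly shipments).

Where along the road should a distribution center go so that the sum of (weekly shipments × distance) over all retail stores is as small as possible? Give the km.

For a sum of weighted absolute distances on a line, the optimum is the weighted median (not the mean). Total weight W = 1069; half-weight = 534.5.
Sort by position and accumulate weight:
  km 0 (Calder, w=4) → cum 4
  km 7 (Fenton, w=15) → cum 19
  km 11 (Denby, w=300) → cum 319
  km 21 (Elwood, w=300) → cum 619  ≥ 534.5 → median here
  km 27 (Ashton, w=110) → cum 729
  km 35 (Brookfield, w=250) → cum 979
  km 36 (Granby, w=90) → cum 1069
Optimal location: km 21.

x = 21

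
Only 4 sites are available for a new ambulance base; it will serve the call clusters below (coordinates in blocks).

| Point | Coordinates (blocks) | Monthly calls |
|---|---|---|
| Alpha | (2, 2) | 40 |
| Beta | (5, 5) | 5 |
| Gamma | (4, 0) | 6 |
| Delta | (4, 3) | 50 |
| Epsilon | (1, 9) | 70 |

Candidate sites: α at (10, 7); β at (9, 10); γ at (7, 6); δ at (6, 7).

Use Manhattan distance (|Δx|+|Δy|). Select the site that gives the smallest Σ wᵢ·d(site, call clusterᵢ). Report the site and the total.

Total weighted distance at each candidate:
  α (10, 7): total = 1903
  β (9, 10): total = 1965
  γ (7, 6): total = 1359
  δ (6, 7): total = 1219
Minimum is at δ with total 1219 blocks.

δ, total 1219 blocks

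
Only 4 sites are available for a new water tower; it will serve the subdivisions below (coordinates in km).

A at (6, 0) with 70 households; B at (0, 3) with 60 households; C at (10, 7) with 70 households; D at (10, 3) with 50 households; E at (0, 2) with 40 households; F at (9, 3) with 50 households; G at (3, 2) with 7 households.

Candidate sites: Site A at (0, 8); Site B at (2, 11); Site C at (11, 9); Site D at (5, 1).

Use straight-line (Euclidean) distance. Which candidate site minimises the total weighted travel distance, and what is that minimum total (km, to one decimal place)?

Total weighted distance at each candidate:
  Site A (0, 8): total = 3064.2
  Site B (2, 11): total = 3469.6
  Site C (11, 9): total = 2845.3
  Site D (5, 1): total = 1681.3
Minimum is at Site D with total 1681.3 km.

Site D, total 1681.3 km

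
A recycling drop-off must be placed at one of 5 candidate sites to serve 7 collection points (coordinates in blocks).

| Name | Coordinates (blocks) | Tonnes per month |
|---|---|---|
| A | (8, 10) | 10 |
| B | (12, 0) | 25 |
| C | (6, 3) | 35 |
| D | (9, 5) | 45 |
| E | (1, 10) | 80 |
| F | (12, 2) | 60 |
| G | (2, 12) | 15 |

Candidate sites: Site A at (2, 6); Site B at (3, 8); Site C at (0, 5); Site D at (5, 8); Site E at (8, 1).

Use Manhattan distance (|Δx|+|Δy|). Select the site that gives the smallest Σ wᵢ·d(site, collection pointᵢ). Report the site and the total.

Total weighted distance at each candidate:
  Site A (2, 6): total = 2435
  Site B (3, 8): total = 2475
  Site C (0, 5): total = 2755
  Site D (5, 8): total = 2315
  Site E (8, 1): total = 2415
Minimum is at Site D with total 2315 blocks.

Site D, total 2315 blocks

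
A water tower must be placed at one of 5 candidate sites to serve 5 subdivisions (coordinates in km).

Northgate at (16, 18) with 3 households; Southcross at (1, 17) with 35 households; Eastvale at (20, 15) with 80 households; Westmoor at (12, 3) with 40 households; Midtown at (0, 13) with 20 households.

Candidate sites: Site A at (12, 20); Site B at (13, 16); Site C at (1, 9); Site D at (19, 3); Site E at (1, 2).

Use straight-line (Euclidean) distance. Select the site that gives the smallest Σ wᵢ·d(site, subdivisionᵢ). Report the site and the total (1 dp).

Total weighted distance at each candidate:
  Site A (12, 20): total = 2125.0
  Site B (13, 16): total = 1786.3
  Site C (1, 9): total = 2510.1
  Site D (19, 3): total = 2516.8
  Site E (1, 2): total = 3095.3
Minimum is at Site B with total 1786.3 km.

Site B, total 1786.3 km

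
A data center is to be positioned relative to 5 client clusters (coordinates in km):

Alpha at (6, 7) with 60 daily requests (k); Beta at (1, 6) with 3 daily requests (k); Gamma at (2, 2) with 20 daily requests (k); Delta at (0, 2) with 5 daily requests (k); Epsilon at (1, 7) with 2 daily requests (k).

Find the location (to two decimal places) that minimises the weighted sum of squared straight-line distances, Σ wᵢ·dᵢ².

(4.50, 5.58)

The minimiser of Σwᵢ‖p−pᵢ‖² is the weighted centroid p* = (Σwᵢpᵢ)/(Σwᵢ).
Σwᵢ = 90.
Σwᵢxᵢ = 60·6 + 3·1 + 20·2 + 5·0 + 2·1 = 405.
Σwᵢyᵢ = 60·7 + 3·6 + 20·2 + 5·2 + 2·7 = 502.
x* = 405/90 = 4.50, y* = 502/90 = 5.58.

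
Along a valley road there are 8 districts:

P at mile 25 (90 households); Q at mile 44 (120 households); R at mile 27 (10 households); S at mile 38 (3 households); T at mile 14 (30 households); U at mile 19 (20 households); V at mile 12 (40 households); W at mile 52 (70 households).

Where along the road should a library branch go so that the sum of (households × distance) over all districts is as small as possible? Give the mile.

x = 38

For a sum of weighted absolute distances on a line, the optimum is the weighted median (not the mean). Total weight W = 383; half-weight = 191.5.
Sort by position and accumulate weight:
  mile 12 (V, w=40) → cum 40
  mile 14 (T, w=30) → cum 70
  mile 19 (U, w=20) → cum 90
  mile 25 (P, w=90) → cum 180
  mile 27 (R, w=10) → cum 190
  mile 38 (S, w=3) → cum 193  ≥ 191.5 → median here
  mile 44 (Q, w=120) → cum 313
  mile 52 (W, w=70) → cum 383
Optimal location: mile 38.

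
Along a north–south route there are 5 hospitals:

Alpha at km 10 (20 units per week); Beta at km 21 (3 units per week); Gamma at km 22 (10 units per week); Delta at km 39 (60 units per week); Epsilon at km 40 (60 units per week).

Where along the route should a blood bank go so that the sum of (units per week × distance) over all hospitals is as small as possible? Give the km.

x = 39

For a sum of weighted absolute distances on a line, the optimum is the weighted median (not the mean). Total weight W = 153; half-weight = 76.5.
Sort by position and accumulate weight:
  km 10 (Alpha, w=20) → cum 20
  km 21 (Beta, w=3) → cum 23
  km 22 (Gamma, w=10) → cum 33
  km 39 (Delta, w=60) → cum 93  ≥ 76.5 → median here
  km 40 (Epsilon, w=60) → cum 153
Optimal location: km 39.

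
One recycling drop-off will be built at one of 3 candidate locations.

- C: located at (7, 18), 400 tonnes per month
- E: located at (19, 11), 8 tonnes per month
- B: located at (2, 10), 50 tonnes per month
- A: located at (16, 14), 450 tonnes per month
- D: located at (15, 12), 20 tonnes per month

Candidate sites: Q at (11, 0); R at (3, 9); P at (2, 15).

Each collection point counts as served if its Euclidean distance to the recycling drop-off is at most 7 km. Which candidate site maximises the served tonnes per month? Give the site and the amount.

Coverage radius r = 7 km; a point is covered iff (Δx)²+(Δy)² ≤ 7² = 49.
  Q (11, 0): covers {none} → 0
  R (3, 9): covers {B} → 50
  P (2, 15): covers {C, B} → 450
Maximum coverage at P: 450 tonnes per month.

P, covering 450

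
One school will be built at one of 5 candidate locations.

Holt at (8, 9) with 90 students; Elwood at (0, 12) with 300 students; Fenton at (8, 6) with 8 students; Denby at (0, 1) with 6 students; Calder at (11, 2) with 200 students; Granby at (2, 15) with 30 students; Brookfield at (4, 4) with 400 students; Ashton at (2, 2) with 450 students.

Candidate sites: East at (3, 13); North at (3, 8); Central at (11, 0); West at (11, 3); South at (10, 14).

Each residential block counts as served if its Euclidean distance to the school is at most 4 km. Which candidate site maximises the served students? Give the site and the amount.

East, covering 330

Coverage radius r = 4 km; a point is covered iff (Δx)²+(Δy)² ≤ 4² = 16.
  East (3, 13): covers {Elwood, Granby} → 330
  North (3, 8): covers {none} → 0
  Central (11, 0): covers {Calder} → 200
  West (11, 3): covers {Calder} → 200
  South (10, 14): covers {none} → 0
Maximum coverage at East: 330 students.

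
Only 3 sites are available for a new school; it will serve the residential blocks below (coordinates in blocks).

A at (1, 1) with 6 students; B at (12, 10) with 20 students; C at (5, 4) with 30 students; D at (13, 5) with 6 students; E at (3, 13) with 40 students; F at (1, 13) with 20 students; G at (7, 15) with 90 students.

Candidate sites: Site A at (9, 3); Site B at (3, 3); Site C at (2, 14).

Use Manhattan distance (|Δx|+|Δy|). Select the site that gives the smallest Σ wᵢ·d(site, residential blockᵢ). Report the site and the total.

Total weighted distance at each candidate:
  Site A (9, 3): total = 2706
  Site B (3, 3): total = 2586
  Site C (2, 14): total = 1534
Minimum is at Site C with total 1534 blocks.

Site C, total 1534 blocks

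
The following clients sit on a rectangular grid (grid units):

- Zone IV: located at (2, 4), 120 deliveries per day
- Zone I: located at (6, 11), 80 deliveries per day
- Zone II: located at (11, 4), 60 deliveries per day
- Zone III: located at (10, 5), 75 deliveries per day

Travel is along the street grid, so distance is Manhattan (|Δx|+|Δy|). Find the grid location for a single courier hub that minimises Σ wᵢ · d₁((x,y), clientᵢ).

Manhattan distance separates: Σwᵢ(|x−xᵢ|+|y−yᵢ|) = Σwᵢ|x−xᵢ| + Σwᵢ|y−yᵢ|, so x and y are optimised independently as 1-D weighted medians.
Total weight W = 335; half = 167.5.
x-coordinate, sorted with cumulative weight:
  x=2 (Zone IV, w=120) cum 120
  x=6 (Zone I, w=80) cum 200  ← median
  x=10 (Zone III, w=75) cum 275
  x=11 (Zone II, w=60) cum 335
⇒ x* = 6
y-coordinate, sorted with cumulative weight:
  y=4 (Zone IV, w=120) cum 120
  y=4 (Zone II, w=60) cum 180  ← median
  y=5 (Zone III, w=75) cum 255
  y=11 (Zone I, w=80) cum 335
⇒ y* = 4

(6, 4)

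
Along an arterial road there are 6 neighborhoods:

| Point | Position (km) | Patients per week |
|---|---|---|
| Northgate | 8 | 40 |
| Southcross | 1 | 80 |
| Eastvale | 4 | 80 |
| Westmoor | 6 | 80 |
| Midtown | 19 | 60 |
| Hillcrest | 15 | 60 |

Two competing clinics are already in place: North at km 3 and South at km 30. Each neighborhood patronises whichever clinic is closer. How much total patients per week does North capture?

The indifferent point is the midpoint (3+30)/2 = 16.5; neighborhoods left of it (closer to North at 3) go to North, those right go to South.
  Southcross at 1 (w=80) → North
  Eastvale at 4 (w=80) → North
  Westmoor at 6 (w=80) → North
  Northgate at 8 (w=40) → North
  Hillcrest at 15 (w=60) → North
  Midtown at 19 (w=60) → South
North captures 340; South captures 60.

340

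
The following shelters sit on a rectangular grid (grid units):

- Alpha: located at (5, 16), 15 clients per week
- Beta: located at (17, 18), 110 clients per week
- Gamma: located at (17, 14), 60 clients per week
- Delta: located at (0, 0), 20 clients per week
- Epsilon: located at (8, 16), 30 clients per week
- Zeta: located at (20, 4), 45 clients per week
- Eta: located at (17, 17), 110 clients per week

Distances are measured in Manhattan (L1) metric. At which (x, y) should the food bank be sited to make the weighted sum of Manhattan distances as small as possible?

Manhattan distance separates: Σwᵢ(|x−xᵢ|+|y−yᵢ|) = Σwᵢ|x−xᵢ| + Σwᵢ|y−yᵢ|, so x and y are optimised independently as 1-D weighted medians.
Total weight W = 390; half = 195.
x-coordinate, sorted with cumulative weight:
  x=0 (Delta, w=20) cum 20
  x=5 (Alpha, w=15) cum 35
  x=8 (Epsilon, w=30) cum 65
  x=17 (Beta, w=110) cum 175
  x=17 (Gamma, w=60) cum 235  ← median
  x=17 (Eta, w=110) cum 345
  x=20 (Zeta, w=45) cum 390
⇒ x* = 17
y-coordinate, sorted with cumulative weight:
  y=0 (Delta, w=20) cum 20
  y=4 (Zeta, w=45) cum 65
  y=14 (Gamma, w=60) cum 125
  y=16 (Alpha, w=15) cum 140
  y=16 (Epsilon, w=30) cum 170
  y=17 (Eta, w=110) cum 280  ← median
  y=18 (Beta, w=110) cum 390
⇒ y* = 17

(17, 17)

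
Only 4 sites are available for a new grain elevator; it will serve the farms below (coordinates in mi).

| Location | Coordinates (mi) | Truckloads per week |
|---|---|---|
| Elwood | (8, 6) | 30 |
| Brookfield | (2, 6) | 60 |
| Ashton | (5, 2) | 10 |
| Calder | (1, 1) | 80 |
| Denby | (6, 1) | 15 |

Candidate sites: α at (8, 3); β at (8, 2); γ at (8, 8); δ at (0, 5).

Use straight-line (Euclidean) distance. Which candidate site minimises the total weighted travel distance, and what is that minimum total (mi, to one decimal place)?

δ, total 872.4 mi

Total weighted distance at each candidate:
  α (8, 3): total = 1149.0
  β (8, 2): total = 1181.9
  γ (8, 8): total = 1407.7
  δ (0, 5): total = 872.4
Minimum is at δ with total 872.4 mi.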